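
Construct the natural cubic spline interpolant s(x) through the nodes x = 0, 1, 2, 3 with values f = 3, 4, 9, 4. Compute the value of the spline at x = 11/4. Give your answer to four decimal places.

Put M_i = s'' at the i-th knot. Here h = (1, 1, 1) and Δ = (1, 5, -5), so the interior equations h_(i-1)·M_(i-1) + 2(h_(i-1)+h_i)·M_i + h_i·M_(i+1) = 6(Δ_i − Δ_(i-1)) read
  1·M_0 + 4·M_1 + 1·M_2 = 6(Δ_1 - Δ_0) = 24
  1·M_1 + 4·M_2 + 1·M_3 = 6(Δ_2 - Δ_1) = -60
Natural end conditions: M_0 = M_3 = 0.
Hence M_0 = 0, M_1 = 52/5, M_2 = -88/5, M_3 = 0.
On [2, 3], s(x) = 9 + 13/15·(x - 2) - 44/5·(x - 2)² + 44/15·(x - 2)³.
With (x - 2) = 3/4: s(11/4) = 95/16.

5.9375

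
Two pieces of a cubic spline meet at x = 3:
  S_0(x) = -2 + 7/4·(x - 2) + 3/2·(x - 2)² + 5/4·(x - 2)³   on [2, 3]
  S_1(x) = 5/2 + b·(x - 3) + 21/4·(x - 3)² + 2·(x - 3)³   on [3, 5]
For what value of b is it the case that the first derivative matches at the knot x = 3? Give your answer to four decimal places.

S_0'(x) = 7/4 + 3·(x - 2) + 15/4·(x - 2)², so S_0'(3) = 17/2. On the right, S_1'(3) = b, so b = 17/2.

8.5000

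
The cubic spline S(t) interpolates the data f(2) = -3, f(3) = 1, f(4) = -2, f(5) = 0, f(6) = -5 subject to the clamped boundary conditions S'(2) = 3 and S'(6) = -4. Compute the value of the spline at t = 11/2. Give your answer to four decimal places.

-2.1406

With m_i denoting the second derivative at x_i, h_i = 1, 1, 1, 1, and Δ_i = (y_(i+1) − y_i)/h_i = 4, -3, 2, -5:
  1·m_0 + 4·m_1 + 1·m_2 = 6(Δ_1 - Δ_0) = -42
  1·m_1 + 4·m_2 + 1·m_3 = 6(Δ_2 - Δ_1) = 30
  1·m_2 + 4·m_3 + 1·m_4 = 6(Δ_3 - Δ_2) = -42
Clamped end conditions give two more equations: 2h_0·m_0 + h_0·m_1 = 6(Δ_0 - S'(2)) = 6 and h_3·m_3 + 2h_3·m_4 = 6(S'(6) - Δ_3) = 6.
Hence m_0 = 47/4, m_1 = -35/2, m_2 = 65/4, m_3 = -35/2, m_4 = 47/4.
On [5, 6], S(t) = 0 - 9/8·(t - 5) - 35/4·(t - 5)² + 39/8·(t - 5)³.
With (t - 5) = 1/2: S(11/2) = -137/64.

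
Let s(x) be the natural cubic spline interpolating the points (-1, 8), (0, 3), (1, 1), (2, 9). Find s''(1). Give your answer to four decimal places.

14.8000

Put σ_i = s'' at the i-th knot. Here h = (1, 1, 1) and Δ = (-5, -2, 8), so the interior equations h_(i-1)·σ_(i-1) + 2(h_(i-1)+h_i)·σ_i + h_i·σ_(i+1) = 6(Δ_i − Δ_(i-1)) read
  1·σ_0 + 4·σ_1 + 1·σ_2 = 6(Δ_1 - Δ_0) = 18
  1·σ_1 + 4·σ_2 + 1·σ_3 = 6(Δ_2 - Δ_1) = 60
Natural end conditions: σ_0 = σ_3 = 0.
Solving: σ_0 = 0, σ_1 = 4/5, σ_2 = 74/5, σ_3 = 0.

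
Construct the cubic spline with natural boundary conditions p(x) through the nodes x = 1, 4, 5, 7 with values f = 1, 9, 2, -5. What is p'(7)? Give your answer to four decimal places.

Let σ_i = p''(x_i). Step sizes h_i = 3, 1, 2; slopes of the chords Δ_i = (y_(i+1) - y_i)/h_i = 8/3, -7, -7/2.
  3·σ_0 + 8·σ_1 + 1·σ_2 = 6(Δ_1 - Δ_0) = -58
  1·σ_1 + 6·σ_2 + 2·σ_3 = 6(Δ_2 - Δ_1) = 21
Natural end conditions: σ_0 = σ_3 = 0.
Solving the tridiagonal system: σ_0 = 0, σ_1 = -369/47, σ_2 = 226/47, σ_3 = 0.
On [5, 7], p'(x) = b_2 + 2c_2·(x - 5) + 3d_2·(x - 5)² with b_2 = Δ_2 - h_2(2σ_2 + σ_3)/6 = -1891/282, c_2 = σ_2/2 = 113/47, d_2 = (σ_3 - σ_2)/(6h_2) = -113/282. So p'(7) = -535/282.

-1.8972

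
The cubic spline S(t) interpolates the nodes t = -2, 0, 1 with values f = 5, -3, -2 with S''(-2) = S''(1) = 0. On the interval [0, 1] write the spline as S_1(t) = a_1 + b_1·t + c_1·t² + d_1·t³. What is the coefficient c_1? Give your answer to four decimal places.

2.5000

Put M_i = S'' at the i-th knot. Here h = (2, 1) and Δ = (-4, 1), so the interior equations h_(i-1)·M_(i-1) + 2(h_(i-1)+h_i)·M_i + h_i·M_(i+1) = 6(Δ_i − Δ_(i-1)) read
  2·M_0 + 6·M_1 + 1·M_2 = 6(Δ_1 - Δ_0) = 30
Natural end conditions: M_0 = M_2 = 0.
Solving: M_0 = 0, M_1 = 5, M_2 = 0.
On [0, 1], with S_1(t) = a_1 + b_1·t + c_1·t² + d_1·t³: c_1 = M_1/2 = 5/2, d_1 = (M_2 - M_1)/(6h_1) = -5/6, b_1 = Δ_1 - h_1(2M_1 + M_2)/6 = -2/3.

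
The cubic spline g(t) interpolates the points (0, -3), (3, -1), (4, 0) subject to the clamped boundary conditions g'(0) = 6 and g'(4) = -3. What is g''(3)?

5

Put σ_i = g'' at the i-th knot. Here h = (3, 1) and Δ = (2/3, 1), so the interior equations h_(i-1)·σ_(i-1) + 2(h_(i-1)+h_i)·σ_i + h_i·σ_(i+1) = 6(Δ_i − Δ_(i-1)) read
  3·σ_0 + 8·σ_1 + 1·σ_2 = 6(Δ_1 - Δ_0) = 2
Clamped end conditions give two more equations: 2h_0·σ_0 + h_0·σ_1 = 6(Δ_0 - g'(0)) = -32 and h_1·σ_1 + 2h_1·σ_2 = 6(g'(4) - Δ_1) = -24.
Forward elimination and back-substitution give σ_0 = -47/6, σ_1 = 5, σ_2 = -29/2.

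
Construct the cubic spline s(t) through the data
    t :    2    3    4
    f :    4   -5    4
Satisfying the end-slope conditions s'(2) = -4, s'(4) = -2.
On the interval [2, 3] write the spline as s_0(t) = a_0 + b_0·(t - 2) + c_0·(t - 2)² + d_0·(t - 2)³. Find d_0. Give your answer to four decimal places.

15.5000

With m_i denoting the second derivative at x_i, h_i = 1, 1, and Δ_i = (y_(i+1) − y_i)/h_i = -9, 9:
  1·m_0 + 4·m_1 + 1·m_2 = 6(Δ_1 - Δ_0) = 108
Clamped end conditions give two more equations: 2h_0·m_0 + h_0·m_1 = 6(Δ_0 - s'(2)) = -30 and h_1·m_1 + 2h_1·m_2 = 6(s'(4) - Δ_1) = -66.
Solving the tridiagonal system: m_0 = -41, m_1 = 52, m_2 = -59.
On [2, 3], with s_0(t) = a_0 + b_0·(t - 2) + c_0·(t - 2)² + d_0·(t - 2)³: c_0 = m_0/2 = -41/2, d_0 = (m_1 - m_0)/(6h_0) = 31/2, b_0 = Δ_0 - h_0(2m_0 + m_1)/6 = -4.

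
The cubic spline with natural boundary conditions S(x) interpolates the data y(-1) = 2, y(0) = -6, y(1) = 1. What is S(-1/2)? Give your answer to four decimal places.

Write σ_i for S''(x_i). With h_i = 1, 1 and divided differences Δ_i = -8, 7, the continuity of S' gives the tridiagonal system
  1·σ_0 + 4·σ_1 + 1·σ_2 = 6(Δ_1 - Δ_0) = 90
Natural end conditions: σ_0 = σ_2 = 0.
Solving the tridiagonal system: σ_0 = 0, σ_1 = 45/2, σ_2 = 0.
On [-1, 0], S(x) = 2 - 47/4·(x + 1) + 0·(x + 1)² + 15/4·(x + 1)³.
With (x + 1) = 1/2: S(-1/2) = -109/32.

-3.4063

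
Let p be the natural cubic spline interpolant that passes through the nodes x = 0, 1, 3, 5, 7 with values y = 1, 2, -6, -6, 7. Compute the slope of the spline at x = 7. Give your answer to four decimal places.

7.8293

Let σ_i = p''(x_i). Step sizes h_i = 1, 2, 2, 2; slopes of the chords Δ_i = (y_(i+1) - y_i)/h_i = 1, -4, 0, 13/2.
  1·σ_0 + 6·σ_1 + 2·σ_2 = 6(Δ_1 - Δ_0) = -30
  2·σ_1 + 8·σ_2 + 2·σ_3 = 6(Δ_2 - Δ_1) = 24
  2·σ_2 + 8·σ_3 + 2·σ_4 = 6(Δ_3 - Δ_2) = 39
Natural end conditions: σ_0 = σ_4 = 0.
Solving the tridiagonal system: σ_0 = 0, σ_1 = -507/82, σ_2 = 291/82, σ_3 = 327/82, σ_4 = 0.
On [5, 7], p'(x) = b_3 + 2c_3·(x - 5) + 3d_3·(x - 5)² with b_3 = Δ_3 - h_3(2σ_3 + σ_4)/6 = 315/82, c_3 = σ_3/2 = 327/164, d_3 = (σ_4 - σ_3)/(6h_3) = -109/328. So p'(7) = 321/41.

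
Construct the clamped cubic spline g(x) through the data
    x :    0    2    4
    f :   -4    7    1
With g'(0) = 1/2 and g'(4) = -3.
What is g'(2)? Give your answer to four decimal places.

Put m_i = g'' at the i-th knot. Here h = (2, 2) and Δ = (11/2, -3), so the interior equations h_(i-1)·m_(i-1) + 2(h_(i-1)+h_i)·m_i + h_i·m_(i+1) = 6(Δ_i − Δ_(i-1)) read
  2·m_0 + 8·m_1 + 2·m_2 = 6(Δ_1 - Δ_0) = -51
Clamped end conditions give two more equations: 2h_0·m_0 + h_0·m_1 = 6(Δ_0 - g'(0)) = 30 and h_1·m_1 + 2h_1·m_2 = 6(g'(4) - Δ_1) = 0.
Solving: m_0 = 13, m_1 = -11, m_2 = 11/2.
On [2, 4], g'(x) = b_1 + 2c_1·(x - 2) + 3d_1·(x - 2)² with b_1 = Δ_1 - h_1(2m_1 + m_2)/6 = 5/2, c_1 = m_1/2 = -11/2, d_1 = (m_2 - m_1)/(6h_1) = 11/8. So g'(2) = 5/2.

2.5000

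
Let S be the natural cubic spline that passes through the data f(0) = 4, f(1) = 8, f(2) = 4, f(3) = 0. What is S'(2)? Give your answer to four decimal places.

Let M_i = S''(x_i). Step sizes h_i = 1, 1, 1; slopes of the chords Δ_i = (y_(i+1) - y_i)/h_i = 4, -4, -4.
  1·M_0 + 4·M_1 + 1·M_2 = 6(Δ_1 - Δ_0) = -48
  1·M_1 + 4·M_2 + 1·M_3 = 6(Δ_2 - Δ_1) = 0
Natural end conditions: M_0 = M_3 = 0.
Forward elimination and back-substitution give M_0 = 0, M_1 = -64/5, M_2 = 16/5, M_3 = 0.
On [2, 3], S'(x) = b_2 + 2c_2·(x - 2) + 3d_2·(x - 2)² with b_2 = Δ_2 - h_2(2M_2 + M_3)/6 = -76/15, c_2 = M_2/2 = 8/5, d_2 = (M_3 - M_2)/(6h_2) = -8/15. So S'(2) = -76/15.

-5.0667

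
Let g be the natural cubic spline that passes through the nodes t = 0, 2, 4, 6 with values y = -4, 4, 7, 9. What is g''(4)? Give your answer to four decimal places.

0.1000

Let m_i = g''(x_i). Step sizes h_i = 2, 2, 2; slopes of the chords Δ_i = (y_(i+1) - y_i)/h_i = 4, 3/2, 1.
  2·m_0 + 8·m_1 + 2·m_2 = 6(Δ_1 - Δ_0) = -15
  2·m_1 + 8·m_2 + 2·m_3 = 6(Δ_2 - Δ_1) = -3
Natural end conditions: m_0 = m_3 = 0.
Hence m_0 = 0, m_1 = -19/10, m_2 = 1/10, m_3 = 0.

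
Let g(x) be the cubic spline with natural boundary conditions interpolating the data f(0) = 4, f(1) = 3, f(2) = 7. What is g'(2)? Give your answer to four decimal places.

Write M_i for g''(x_i). With h_i = 1, 1 and divided differences Δ_i = -1, 4, the continuity of g' gives the tridiagonal system
  1·M_0 + 4·M_1 + 1·M_2 = 6(Δ_1 - Δ_0) = 30
Natural end conditions: M_0 = M_2 = 0.
Solving the tridiagonal system: M_0 = 0, M_1 = 15/2, M_2 = 0.
On [1, 2], g'(x) = b_1 + 2c_1·(x - 1) + 3d_1·(x - 1)² with b_1 = Δ_1 - h_1(2M_1 + M_2)/6 = 3/2, c_1 = M_1/2 = 15/4, d_1 = (M_2 - M_1)/(6h_1) = -5/4. So g'(2) = 21/4.

5.2500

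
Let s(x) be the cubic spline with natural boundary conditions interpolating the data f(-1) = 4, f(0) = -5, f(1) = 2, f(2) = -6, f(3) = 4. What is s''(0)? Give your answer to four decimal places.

With σ_i denoting the second derivative at x_i, h_i = 1, 1, 1, 1, and Δ_i = (y_(i+1) − y_i)/h_i = -9, 7, -8, 10:
  1·σ_0 + 4·σ_1 + 1·σ_2 = 6(Δ_1 - Δ_0) = 96
  1·σ_1 + 4·σ_2 + 1·σ_3 = 6(Δ_2 - Δ_1) = -90
  1·σ_2 + 4·σ_3 + 1·σ_4 = 6(Δ_3 - Δ_2) = 108
Natural end conditions: σ_0 = σ_4 = 0.
Hence σ_0 = 0, σ_1 = 477/14, σ_2 = -282/7, σ_3 = 519/14, σ_4 = 0.

34.0714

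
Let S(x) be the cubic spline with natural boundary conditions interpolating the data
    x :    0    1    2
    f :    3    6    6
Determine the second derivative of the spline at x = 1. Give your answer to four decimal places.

-4.5000

With m_i denoting the second derivative at x_i, h_i = 1, 1, and Δ_i = (y_(i+1) − y_i)/h_i = 3, 0:
  1·m_0 + 4·m_1 + 1·m_2 = 6(Δ_1 - Δ_0) = -18
Natural end conditions: m_0 = m_2 = 0.
Forward elimination and back-substitution give m_0 = 0, m_1 = -9/2, m_2 = 0.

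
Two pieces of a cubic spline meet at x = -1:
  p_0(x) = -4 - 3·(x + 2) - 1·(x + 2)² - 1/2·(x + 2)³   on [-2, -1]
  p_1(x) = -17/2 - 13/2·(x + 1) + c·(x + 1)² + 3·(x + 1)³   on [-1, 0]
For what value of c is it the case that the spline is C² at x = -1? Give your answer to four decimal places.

-2.5000

p_0''(x) = -2 - 3·(x + 2), so p_0''(-1) = -5. On the right, p_1''(-1) = 2c, so c = -5/2.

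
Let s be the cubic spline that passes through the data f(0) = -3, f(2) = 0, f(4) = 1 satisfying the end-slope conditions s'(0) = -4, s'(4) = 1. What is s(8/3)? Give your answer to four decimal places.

Let M_i = s''(x_i). Step sizes h_i = 2, 2; slopes of the chords Δ_i = (y_(i+1) - y_i)/h_i = 3/2, 1/2.
  2·M_0 + 8·M_1 + 2·M_2 = 6(Δ_1 - Δ_0) = -6
Clamped end conditions give two more equations: 2h_0·M_0 + h_0·M_1 = 6(Δ_0 - s'(0)) = 33 and h_1·M_1 + 2h_1·M_2 = 6(s'(4) - Δ_1) = 3.
Solving: M_0 = 41/4, M_1 = -4, M_2 = 11/4.
On [2, 4], s(t) = 0 + 9/4·(t - 2) - 2·(t - 2)² + 9/16·(t - 2)³.
With (t - 2) = 2/3: s(8/3) = 7/9.

0.7778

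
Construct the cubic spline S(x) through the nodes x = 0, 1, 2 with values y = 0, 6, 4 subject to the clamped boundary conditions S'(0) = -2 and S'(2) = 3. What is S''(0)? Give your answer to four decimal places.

38.5000

With m_i denoting the second derivative at x_i, h_i = 1, 1, and Δ_i = (y_(i+1) − y_i)/h_i = 6, -2:
  1·m_0 + 4·m_1 + 1·m_2 = 6(Δ_1 - Δ_0) = -48
Clamped end conditions give two more equations: 2h_0·m_0 + h_0·m_1 = 6(Δ_0 - S'(0)) = 48 and h_1·m_1 + 2h_1·m_2 = 6(S'(2) - Δ_1) = 30.
Hence m_0 = 77/2, m_1 = -29, m_2 = 59/2.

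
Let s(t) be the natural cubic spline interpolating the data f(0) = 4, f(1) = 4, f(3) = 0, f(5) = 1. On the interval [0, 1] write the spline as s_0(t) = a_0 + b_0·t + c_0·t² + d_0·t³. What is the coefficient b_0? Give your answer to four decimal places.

0.4773

With σ_i denoting the second derivative at x_i, h_i = 1, 2, 2, and Δ_i = (y_(i+1) − y_i)/h_i = 0, -2, 1/2:
  1·σ_0 + 6·σ_1 + 2·σ_2 = 6(Δ_1 - Δ_0) = -12
  2·σ_1 + 8·σ_2 + 2·σ_3 = 6(Δ_2 - Δ_1) = 15
Natural end conditions: σ_0 = σ_3 = 0.
Hence σ_0 = 0, σ_1 = -63/22, σ_2 = 57/22, σ_3 = 0.
On [0, 1], with s_0(t) = a_0 + b_0·t + c_0·t² + d_0·t³: c_0 = σ_0/2 = 0, d_0 = (σ_1 - σ_0)/(6h_0) = -21/44, b_0 = Δ_0 - h_0(2σ_0 + σ_1)/6 = 21/44.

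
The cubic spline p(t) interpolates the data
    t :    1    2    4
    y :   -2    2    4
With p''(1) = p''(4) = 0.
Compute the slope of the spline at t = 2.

Write M_i for p''(x_i). With h_i = 1, 2 and divided differences Δ_i = 4, 1, the continuity of p' gives the tridiagonal system
  1·M_0 + 6·M_1 + 2·M_2 = 6(Δ_1 - Δ_0) = -18
Natural end conditions: M_0 = M_2 = 0.
Forward elimination and back-substitution give M_0 = 0, M_1 = -3, M_2 = 0.
On [2, 4], p'(t) = b_1 + 2c_1·(t - 2) + 3d_1·(t - 2)² with b_1 = Δ_1 - h_1(2M_1 + M_2)/6 = 3, c_1 = M_1/2 = -3/2, d_1 = (M_2 - M_1)/(6h_1) = 1/4. So p'(2) = 3.

3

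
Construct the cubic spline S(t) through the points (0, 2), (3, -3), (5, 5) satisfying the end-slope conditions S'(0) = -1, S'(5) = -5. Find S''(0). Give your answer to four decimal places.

-4.8667

With M_i denoting the second derivative at x_i, h_i = 3, 2, and Δ_i = (y_(i+1) − y_i)/h_i = -5/3, 4:
  3·M_0 + 10·M_1 + 2·M_2 = 6(Δ_1 - Δ_0) = 34
Clamped end conditions give two more equations: 2h_0·M_0 + h_0·M_1 = 6(Δ_0 - S'(0)) = -4 and h_1·M_1 + 2h_1·M_2 = 6(S'(5) - Δ_1) = -54.
Hence M_0 = -73/15, M_1 = 42/5, M_2 = -177/10.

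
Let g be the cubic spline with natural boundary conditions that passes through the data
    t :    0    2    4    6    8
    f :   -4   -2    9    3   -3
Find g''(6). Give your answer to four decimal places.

2.0625

With M_i denoting the second derivative at x_i, h_i = 2, 2, 2, 2, and Δ_i = (y_(i+1) − y_i)/h_i = 1, 11/2, -3, -3:
  2·M_0 + 8·M_1 + 2·M_2 = 6(Δ_1 - Δ_0) = 27
  2·M_1 + 8·M_2 + 2·M_3 = 6(Δ_2 - Δ_1) = -51
  2·M_2 + 8·M_3 + 2·M_4 = 6(Δ_3 - Δ_2) = 0
Natural end conditions: M_0 = M_4 = 0.
Hence M_0 = 0, M_1 = 87/16, M_2 = -33/4, M_3 = 33/16, M_4 = 0.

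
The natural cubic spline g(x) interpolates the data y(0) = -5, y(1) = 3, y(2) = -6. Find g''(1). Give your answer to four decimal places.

Put m_i = g'' at the i-th knot. Here h = (1, 1) and Δ = (8, -9), so the interior equations h_(i-1)·m_(i-1) + 2(h_(i-1)+h_i)·m_i + h_i·m_(i+1) = 6(Δ_i − Δ_(i-1)) read
  1·m_0 + 4·m_1 + 1·m_2 = 6(Δ_1 - Δ_0) = -102
Natural end conditions: m_0 = m_2 = 0.
Solving the tridiagonal system: m_0 = 0, m_1 = -51/2, m_2 = 0.

-25.5000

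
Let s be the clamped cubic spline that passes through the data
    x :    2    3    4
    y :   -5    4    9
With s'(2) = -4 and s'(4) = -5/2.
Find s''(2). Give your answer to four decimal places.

Let M_i = s''(x_i). Step sizes h_i = 1, 1; slopes of the chords Δ_i = (y_(i+1) - y_i)/h_i = 9, 5.
  1·M_0 + 4·M_1 + 1·M_2 = 6(Δ_1 - Δ_0) = -24
Clamped end conditions give two more equations: 2h_0·M_0 + h_0·M_1 = 6(Δ_0 - s'(2)) = 78 and h_1·M_1 + 2h_1·M_2 = 6(s'(4) - Δ_1) = -45.
Solving the tridiagonal system: M_0 = 183/4, M_1 = -27/2, M_2 = -63/4.

45.7500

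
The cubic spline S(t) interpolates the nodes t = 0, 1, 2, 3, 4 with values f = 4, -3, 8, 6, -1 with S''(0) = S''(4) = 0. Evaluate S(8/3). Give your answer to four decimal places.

8.0754

With M_i denoting the second derivative at x_i, h_i = 1, 1, 1, 1, and Δ_i = (y_(i+1) − y_i)/h_i = -7, 11, -2, -7:
  1·M_0 + 4·M_1 + 1·M_2 = 6(Δ_1 - Δ_0) = 108
  1·M_1 + 4·M_2 + 1·M_3 = 6(Δ_2 - Δ_1) = -78
  1·M_2 + 4·M_3 + 1·M_4 = 6(Δ_3 - Δ_2) = -30
Natural end conditions: M_0 = M_4 = 0.
Solving the tridiagonal system: M_0 = 0, M_1 = 951/28, M_2 = -195/7, M_3 = -15/28, M_4 = 0.
On [2, 3], S(t) = 8 + 59/8·(t - 2) - 195/14·(t - 2)² + 255/56·(t - 2)³.
With (t - 2) = 2/3: S(8/3) = 2035/252.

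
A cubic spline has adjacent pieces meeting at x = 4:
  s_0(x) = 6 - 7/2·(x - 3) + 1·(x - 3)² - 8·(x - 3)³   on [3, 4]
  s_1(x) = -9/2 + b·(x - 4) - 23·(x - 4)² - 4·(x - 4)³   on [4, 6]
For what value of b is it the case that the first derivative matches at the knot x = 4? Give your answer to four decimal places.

s_0'(x) = -7/2 + 2·(x - 3) - 24·(x - 3)², so s_0'(4) = -51/2. On the right, s_1'(4) = b, so b = -51/2.

-25.5000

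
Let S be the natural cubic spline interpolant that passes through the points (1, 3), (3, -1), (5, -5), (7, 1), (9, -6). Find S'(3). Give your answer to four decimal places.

-2.9464

Let M_i = S''(x_i). Step sizes h_i = 2, 2, 2, 2; slopes of the chords Δ_i = (y_(i+1) - y_i)/h_i = -2, -2, 3, -7/2.
  2·M_0 + 8·M_1 + 2·M_2 = 6(Δ_1 - Δ_0) = 0
  2·M_1 + 8·M_2 + 2·M_3 = 6(Δ_2 - Δ_1) = 30
  2·M_2 + 8·M_3 + 2·M_4 = 6(Δ_3 - Δ_2) = -39
Natural end conditions: M_0 = M_4 = 0.
Forward elimination and back-substitution give M_0 = 0, M_1 = -159/112, M_2 = 159/28, M_3 = -705/112, M_4 = 0.
On [3, 5], S'(x) = b_1 + 2c_1·(x - 3) + 3d_1·(x - 3)² with b_1 = Δ_1 - h_1(2M_1 + M_2)/6 = -165/56, c_1 = M_1/2 = -159/224, d_1 = (M_2 - M_1)/(6h_1) = 265/448. So S'(3) = -165/56.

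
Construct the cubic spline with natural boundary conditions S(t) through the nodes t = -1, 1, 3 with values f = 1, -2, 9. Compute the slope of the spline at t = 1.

Put m_i = S'' at the i-th knot. Here h = (2, 2) and Δ = (-3/2, 11/2), so the interior equations h_(i-1)·m_(i-1) + 2(h_(i-1)+h_i)·m_i + h_i·m_(i+1) = 6(Δ_i − Δ_(i-1)) read
  2·m_0 + 8·m_1 + 2·m_2 = 6(Δ_1 - Δ_0) = 42
Natural end conditions: m_0 = m_2 = 0.
Hence m_0 = 0, m_1 = 21/4, m_2 = 0.
On [1, 3], S'(t) = b_1 + 2c_1·(t - 1) + 3d_1·(t - 1)² with b_1 = Δ_1 - h_1(2m_1 + m_2)/6 = 2, c_1 = m_1/2 = 21/8, d_1 = (m_2 - m_1)/(6h_1) = -7/16. So S'(1) = 2.

2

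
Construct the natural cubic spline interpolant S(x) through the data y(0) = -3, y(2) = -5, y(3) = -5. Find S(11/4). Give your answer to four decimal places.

Put M_i = S'' at the i-th knot. Here h = (2, 1) and Δ = (-1, 0), so the interior equations h_(i-1)·M_(i-1) + 2(h_(i-1)+h_i)·M_i + h_i·M_(i+1) = 6(Δ_i − Δ_(i-1)) read
  2·M_0 + 6·M_1 + 1·M_2 = 6(Δ_1 - Δ_0) = 6
Natural end conditions: M_0 = M_2 = 0.
Solving the tridiagonal system: M_0 = 0, M_1 = 1, M_2 = 0.
On [2, 3], S(x) = -5 - 1/3·(x - 2) + 1/2·(x - 2)² - 1/6·(x - 2)³.
With (x - 2) = 3/4: S(11/4) = -645/128.

-5.0391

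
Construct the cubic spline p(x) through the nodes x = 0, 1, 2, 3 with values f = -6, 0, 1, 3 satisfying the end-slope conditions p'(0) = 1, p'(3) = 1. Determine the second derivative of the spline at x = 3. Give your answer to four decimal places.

-6.4000

Put M_i = p'' at the i-th knot. Here h = (1, 1, 1) and Δ = (6, 1, 2), so the interior equations h_(i-1)·M_(i-1) + 2(h_(i-1)+h_i)·M_i + h_i·M_(i+1) = 6(Δ_i − Δ_(i-1)) read
  1·M_0 + 4·M_1 + 1·M_2 = 6(Δ_1 - Δ_0) = -30
  1·M_1 + 4·M_2 + 1·M_3 = 6(Δ_2 - Δ_1) = 6
Clamped end conditions give two more equations: 2h_0·M_0 + h_0·M_1 = 6(Δ_0 - p'(0)) = 30 and h_2·M_2 + 2h_2·M_3 = 6(p'(3) - Δ_2) = -6.
Hence M_0 = 112/5, M_1 = -74/5, M_2 = 34/5, M_3 = -32/5.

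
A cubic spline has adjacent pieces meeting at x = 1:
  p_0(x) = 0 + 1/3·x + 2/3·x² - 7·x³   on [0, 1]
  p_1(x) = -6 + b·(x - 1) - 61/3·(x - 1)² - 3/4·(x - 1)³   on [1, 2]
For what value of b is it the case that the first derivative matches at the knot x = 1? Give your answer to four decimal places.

-19.3333

p_0'(x) = 1/3 + 4/3·x - 21·x², so p_0'(1) = -58/3. On the right, p_1'(1) = b, so b = -58/3.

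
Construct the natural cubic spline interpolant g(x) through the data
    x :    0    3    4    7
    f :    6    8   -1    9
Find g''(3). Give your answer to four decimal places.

With M_i denoting the second derivative at x_i, h_i = 3, 1, 3, and Δ_i = (y_(i+1) − y_i)/h_i = 2/3, -9, 10/3:
  3·M_0 + 8·M_1 + 1·M_2 = 6(Δ_1 - Δ_0) = -58
  1·M_1 + 8·M_2 + 3·M_3 = 6(Δ_2 - Δ_1) = 74
Natural end conditions: M_0 = M_3 = 0.
Forward elimination and back-substitution give M_0 = 0, M_1 = -538/63, M_2 = 650/63, M_3 = 0.

-8.5397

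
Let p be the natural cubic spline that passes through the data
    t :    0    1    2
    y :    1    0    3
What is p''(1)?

With M_i denoting the second derivative at x_i, h_i = 1, 1, and Δ_i = (y_(i+1) − y_i)/h_i = -1, 3:
  1·M_0 + 4·M_1 + 1·M_2 = 6(Δ_1 - Δ_0) = 24
Natural end conditions: M_0 = M_2 = 0.
Hence M_0 = 0, M_1 = 6, M_2 = 0.

6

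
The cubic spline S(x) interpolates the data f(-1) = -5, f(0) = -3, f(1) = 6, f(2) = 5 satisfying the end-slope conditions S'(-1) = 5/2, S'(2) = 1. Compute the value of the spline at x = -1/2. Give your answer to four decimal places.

-4.5125

Let σ_i = S''(x_i). Step sizes h_i = 1, 1, 1; slopes of the chords Δ_i = (y_(i+1) - y_i)/h_i = 2, 9, -1.
  1·σ_0 + 4·σ_1 + 1·σ_2 = 6(Δ_1 - Δ_0) = 42
  1·σ_1 + 4·σ_2 + 1·σ_3 = 6(Δ_2 - Δ_1) = -60
Clamped end conditions give two more equations: 2h_0·σ_0 + h_0·σ_1 = 6(Δ_0 - S'(-1)) = -3 and h_2·σ_2 + 2h_2·σ_3 = 6(S'(2) - Δ_2) = 12.
Hence σ_0 = -56/5, σ_1 = 97/5, σ_2 = -122/5, σ_3 = 91/5.
On [-1, 0], S(x) = -5 + 5/2·(x + 1) - 28/5·(x + 1)² + 51/10·(x + 1)³.
With (x + 1) = 1/2: S(-1/2) = -361/80.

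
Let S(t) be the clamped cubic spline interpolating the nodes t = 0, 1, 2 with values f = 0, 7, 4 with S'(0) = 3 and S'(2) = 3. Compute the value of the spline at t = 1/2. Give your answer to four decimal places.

With M_i denoting the second derivative at x_i, h_i = 1, 1, and Δ_i = (y_(i+1) − y_i)/h_i = 7, -3:
  1·M_0 + 4·M_1 + 1·M_2 = 6(Δ_1 - Δ_0) = -60
Clamped end conditions give two more equations: 2h_0·M_0 + h_0·M_1 = 6(Δ_0 - S'(0)) = 24 and h_1·M_1 + 2h_1·M_2 = 6(S'(2) - Δ_1) = 36.
Solving the tridiagonal system: M_0 = 27, M_1 = -30, M_2 = 33.
On [0, 1], S(t) = 0 + 3·t + 27/2·t² - 19/2·t³.
With t = 1/2: S(1/2) = 59/16.

3.6875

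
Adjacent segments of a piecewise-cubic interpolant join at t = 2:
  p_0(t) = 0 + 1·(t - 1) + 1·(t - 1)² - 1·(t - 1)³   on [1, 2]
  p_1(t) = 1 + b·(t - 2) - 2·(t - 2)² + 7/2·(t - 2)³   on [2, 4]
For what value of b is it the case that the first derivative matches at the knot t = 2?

p_0'(t) = 1 + 2·(t - 1) - 3·(t - 1)², so p_0'(2) = 0. On the right, p_1'(2) = b, so b = 0.

0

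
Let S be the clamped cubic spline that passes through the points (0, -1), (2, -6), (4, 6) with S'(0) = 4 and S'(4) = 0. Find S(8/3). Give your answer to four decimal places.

With M_i denoting the second derivative at x_i, h_i = 2, 2, and Δ_i = (y_(i+1) − y_i)/h_i = -5/2, 6:
  2·M_0 + 8·M_1 + 2·M_2 = 6(Δ_1 - Δ_0) = 51
Clamped end conditions give two more equations: 2h_0·M_0 + h_0·M_1 = 6(Δ_0 - S'(0)) = -39 and h_1·M_1 + 2h_1·M_2 = 6(S'(4) - Δ_1) = -36.
Hence M_0 = -137/8, M_1 = 59/4, M_2 = -131/8.
On [2, 4], S(t) = -6 + 13/8·(t - 2) + 59/8·(t - 2)² - 83/32·(t - 2)³.
With (t - 2) = 2/3: S(8/3) = -65/27.

-2.4074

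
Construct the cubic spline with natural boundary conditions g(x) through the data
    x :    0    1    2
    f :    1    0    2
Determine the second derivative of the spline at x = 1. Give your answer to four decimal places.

4.5000

Let M_i = g''(x_i). Step sizes h_i = 1, 1; slopes of the chords Δ_i = (y_(i+1) - y_i)/h_i = -1, 2.
  1·M_0 + 4·M_1 + 1·M_2 = 6(Δ_1 - Δ_0) = 18
Natural end conditions: M_0 = M_2 = 0.
Hence M_0 = 0, M_1 = 9/2, M_2 = 0.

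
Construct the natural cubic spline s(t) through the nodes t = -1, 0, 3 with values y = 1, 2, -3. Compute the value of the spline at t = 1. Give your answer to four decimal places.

With M_i denoting the second derivative at x_i, h_i = 1, 3, and Δ_i = (y_(i+1) − y_i)/h_i = 1, -5/3:
  1·M_0 + 8·M_1 + 3·M_2 = 6(Δ_1 - Δ_0) = -16
Natural end conditions: M_0 = M_2 = 0.
Solving the tridiagonal system: M_0 = 0, M_1 = -2, M_2 = 0.
On [0, 3], s(t) = 2 + 1/3·t - 1·t² + 1/9·t³.
With t = 1: s(1) = 13/9.

1.4444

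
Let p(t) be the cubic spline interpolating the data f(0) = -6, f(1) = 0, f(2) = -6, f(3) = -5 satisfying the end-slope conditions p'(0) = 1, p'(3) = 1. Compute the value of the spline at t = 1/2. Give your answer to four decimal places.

-2.9750

Let σ_i = p''(x_i). Step sizes h_i = 1, 1, 1; slopes of the chords Δ_i = (y_(i+1) - y_i)/h_i = 6, -6, 1.
  1·σ_0 + 4·σ_1 + 1·σ_2 = 6(Δ_1 - Δ_0) = -72
  1·σ_1 + 4·σ_2 + 1·σ_3 = 6(Δ_2 - Δ_1) = 42
Clamped end conditions give two more equations: 2h_0·σ_0 + h_0·σ_1 = 6(Δ_0 - p'(0)) = 30 and h_2·σ_2 + 2h_2·σ_3 = 6(p'(3) - Δ_2) = 0.
Solving the tridiagonal system: σ_0 = 152/5, σ_1 = -154/5, σ_2 = 104/5, σ_3 = -52/5.
On [0, 1], p(t) = -6 + 1·t + 76/5·t² - 51/5·t³.
With t = 1/2: p(1/2) = -119/40.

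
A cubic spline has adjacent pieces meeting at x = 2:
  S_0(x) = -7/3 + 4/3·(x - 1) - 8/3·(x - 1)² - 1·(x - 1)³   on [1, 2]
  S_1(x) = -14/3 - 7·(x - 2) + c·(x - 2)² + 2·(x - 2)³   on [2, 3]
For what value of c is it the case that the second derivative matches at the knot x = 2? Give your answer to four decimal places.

S_0''(x) = -16/3 - 6·(x - 1), so S_0''(2) = -34/3. On the right, S_1''(2) = 2c, so c = -17/3.

-5.6667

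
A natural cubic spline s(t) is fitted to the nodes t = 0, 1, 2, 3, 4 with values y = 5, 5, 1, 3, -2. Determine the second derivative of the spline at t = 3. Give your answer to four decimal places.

With σ_i denoting the second derivative at x_i, h_i = 1, 1, 1, 1, and Δ_i = (y_(i+1) − y_i)/h_i = 0, -4, 2, -5:
  1·σ_0 + 4·σ_1 + 1·σ_2 = 6(Δ_1 - Δ_0) = -24
  1·σ_1 + 4·σ_2 + 1·σ_3 = 6(Δ_2 - Δ_1) = 36
  1·σ_2 + 4·σ_3 + 1·σ_4 = 6(Δ_3 - Δ_2) = -42
Natural end conditions: σ_0 = σ_4 = 0.
Solving: σ_0 = 0, σ_1 = -39/4, σ_2 = 15, σ_3 = -57/4, σ_4 = 0.

-14.2500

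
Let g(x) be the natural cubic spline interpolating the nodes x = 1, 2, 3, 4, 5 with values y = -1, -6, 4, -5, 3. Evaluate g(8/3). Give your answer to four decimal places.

With m_i denoting the second derivative at x_i, h_i = 1, 1, 1, 1, and Δ_i = (y_(i+1) − y_i)/h_i = -5, 10, -9, 8:
  1·m_0 + 4·m_1 + 1·m_2 = 6(Δ_1 - Δ_0) = 90
  1·m_1 + 4·m_2 + 1·m_3 = 6(Δ_2 - Δ_1) = -114
  1·m_2 + 4·m_3 + 1·m_4 = 6(Δ_3 - Δ_2) = 102
Natural end conditions: m_0 = m_4 = 0.
Solving the tridiagonal system: m_0 = 0, m_1 = 477/14, m_2 = -324/7, m_3 = 519/14, m_4 = 0.
On [2, 3], g(x) = -6 + 89/14·(x - 2) + 477/28·(x - 2)² - 375/28·(x - 2)³.
With (x - 2) = 2/3: g(8/3) = 116/63.

1.8413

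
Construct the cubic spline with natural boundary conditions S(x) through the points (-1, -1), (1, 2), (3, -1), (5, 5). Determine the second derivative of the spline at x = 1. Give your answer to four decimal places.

-3.3000

Put M_i = S'' at the i-th knot. Here h = (2, 2, 2) and Δ = (3/2, -3/2, 3), so the interior equations h_(i-1)·M_(i-1) + 2(h_(i-1)+h_i)·M_i + h_i·M_(i+1) = 6(Δ_i − Δ_(i-1)) read
  2·M_0 + 8·M_1 + 2·M_2 = 6(Δ_1 - Δ_0) = -18
  2·M_1 + 8·M_2 + 2·M_3 = 6(Δ_2 - Δ_1) = 27
Natural end conditions: M_0 = M_3 = 0.
Forward elimination and back-substitution give M_0 = 0, M_1 = -33/10, M_2 = 21/5, M_3 = 0.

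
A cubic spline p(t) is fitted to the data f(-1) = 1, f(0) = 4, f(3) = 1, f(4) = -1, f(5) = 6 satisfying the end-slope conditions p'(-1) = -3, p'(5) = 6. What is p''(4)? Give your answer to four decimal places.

16.5263

Let M_i = p''(x_i). Step sizes h_i = 1, 3, 1, 1; slopes of the chords Δ_i = (y_(i+1) - y_i)/h_i = 3, -1, -2, 7.
  1·M_0 + 8·M_1 + 3·M_2 = 6(Δ_1 - Δ_0) = -24
  3·M_1 + 8·M_2 + 1·M_3 = 6(Δ_2 - Δ_1) = -6
  1·M_2 + 4·M_3 + 1·M_4 = 6(Δ_3 - Δ_2) = 54
Clamped end conditions give two more equations: 2h_0·M_0 + h_0·M_1 = 6(Δ_0 - p'(-1)) = 36 and h_3·M_3 + 2h_3·M_4 = 6(p'(5) - Δ_3) = -6.
Solving: M_0 = 392/19, M_1 = -100/19, M_2 = -16/19, M_3 = 314/19, M_4 = -214/19.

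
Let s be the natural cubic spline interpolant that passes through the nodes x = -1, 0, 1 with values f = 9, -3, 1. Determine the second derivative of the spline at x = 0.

24

With M_i denoting the second derivative at x_i, h_i = 1, 1, and Δ_i = (y_(i+1) − y_i)/h_i = -12, 4:
  1·M_0 + 4·M_1 + 1·M_2 = 6(Δ_1 - Δ_0) = 96
Natural end conditions: M_0 = M_2 = 0.
Hence M_0 = 0, M_1 = 24, M_2 = 0.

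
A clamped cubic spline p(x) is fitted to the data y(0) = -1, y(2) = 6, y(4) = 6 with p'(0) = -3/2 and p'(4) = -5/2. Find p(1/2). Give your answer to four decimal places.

-0.6680

Let σ_i = p''(x_i). Step sizes h_i = 2, 2; slopes of the chords Δ_i = (y_(i+1) - y_i)/h_i = 7/2, 0.
  2·σ_0 + 8·σ_1 + 2·σ_2 = 6(Δ_1 - Δ_0) = -21
Clamped end conditions give two more equations: 2h_0·σ_0 + h_0·σ_1 = 6(Δ_0 - p'(0)) = 30 and h_1·σ_1 + 2h_1·σ_2 = 6(p'(4) - Δ_1) = -15.
Solving the tridiagonal system: σ_0 = 79/8, σ_1 = -19/4, σ_2 = -11/8.
On [0, 2], p(x) = -1 - 3/2·x + 79/16·x² - 39/32·x³.
With x = 1/2: p(1/2) = -171/256.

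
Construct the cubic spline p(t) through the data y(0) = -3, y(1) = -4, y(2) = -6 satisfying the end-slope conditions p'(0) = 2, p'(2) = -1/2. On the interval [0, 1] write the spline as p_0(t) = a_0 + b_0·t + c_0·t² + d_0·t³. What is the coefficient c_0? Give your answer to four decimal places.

-4.3750

Write M_i for p''(x_i). With h_i = 1, 1 and divided differences Δ_i = -1, -2, the continuity of p' gives the tridiagonal system
  1·M_0 + 4·M_1 + 1·M_2 = 6(Δ_1 - Δ_0) = -6
Clamped end conditions give two more equations: 2h_0·M_0 + h_0·M_1 = 6(Δ_0 - p'(0)) = -18 and h_1·M_1 + 2h_1·M_2 = 6(p'(2) - Δ_1) = 9.
Hence M_0 = -35/4, M_1 = -1/2, M_2 = 19/4.
On [0, 1], with p_0(t) = a_0 + b_0·t + c_0·t² + d_0·t³: c_0 = M_0/2 = -35/8, d_0 = (M_1 - M_0)/(6h_0) = 11/8, b_0 = Δ_0 - h_0(2M_0 + M_1)/6 = 2.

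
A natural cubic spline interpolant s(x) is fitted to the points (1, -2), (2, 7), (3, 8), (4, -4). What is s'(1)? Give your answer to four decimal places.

Let M_i = s''(x_i). Step sizes h_i = 1, 1, 1; slopes of the chords Δ_i = (y_(i+1) - y_i)/h_i = 9, 1, -12.
  1·M_0 + 4·M_1 + 1·M_2 = 6(Δ_1 - Δ_0) = -48
  1·M_1 + 4·M_2 + 1·M_3 = 6(Δ_2 - Δ_1) = -78
Natural end conditions: M_0 = M_3 = 0.
Forward elimination and back-substitution give M_0 = 0, M_1 = -38/5, M_2 = -88/5, M_3 = 0.
On [1, 2], s'(x) = b_0 + 2c_0·(x - 1) + 3d_0·(x - 1)² with b_0 = Δ_0 - h_0(2M_0 + M_1)/6 = 154/15, c_0 = M_0/2 = 0, d_0 = (M_1 - M_0)/(6h_0) = -19/15. So s'(1) = 154/15.

10.2667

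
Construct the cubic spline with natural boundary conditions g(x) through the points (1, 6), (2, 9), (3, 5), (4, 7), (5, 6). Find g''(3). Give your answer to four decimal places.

14.5714

With σ_i denoting the second derivative at x_i, h_i = 1, 1, 1, 1, and Δ_i = (y_(i+1) − y_i)/h_i = 3, -4, 2, -1:
  1·σ_0 + 4·σ_1 + 1·σ_2 = 6(Δ_1 - Δ_0) = -42
  1·σ_1 + 4·σ_2 + 1·σ_3 = 6(Δ_2 - Δ_1) = 36
  1·σ_2 + 4·σ_3 + 1·σ_4 = 6(Δ_3 - Δ_2) = -18
Natural end conditions: σ_0 = σ_4 = 0.
Hence σ_0 = 0, σ_1 = -99/7, σ_2 = 102/7, σ_3 = -57/7, σ_4 = 0.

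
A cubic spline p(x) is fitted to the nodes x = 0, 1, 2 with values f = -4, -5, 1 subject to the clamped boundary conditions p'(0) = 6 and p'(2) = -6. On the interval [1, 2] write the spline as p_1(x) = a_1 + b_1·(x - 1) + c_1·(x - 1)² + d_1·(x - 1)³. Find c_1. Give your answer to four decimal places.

16.5000

Let M_i = p''(x_i). Step sizes h_i = 1, 1; slopes of the chords Δ_i = (y_(i+1) - y_i)/h_i = -1, 6.
  1·M_0 + 4·M_1 + 1·M_2 = 6(Δ_1 - Δ_0) = 42
Clamped end conditions give two more equations: 2h_0·M_0 + h_0·M_1 = 6(Δ_0 - p'(0)) = -42 and h_1·M_1 + 2h_1·M_2 = 6(p'(2) - Δ_1) = -72.
Solving: M_0 = -75/2, M_1 = 33, M_2 = -105/2.
On [1, 2], with p_1(x) = a_1 + b_1·(x - 1) + c_1·(x - 1)² + d_1·(x - 1)³: c_1 = M_1/2 = 33/2, d_1 = (M_2 - M_1)/(6h_1) = -57/4, b_1 = Δ_1 - h_1(2M_1 + M_2)/6 = 15/4.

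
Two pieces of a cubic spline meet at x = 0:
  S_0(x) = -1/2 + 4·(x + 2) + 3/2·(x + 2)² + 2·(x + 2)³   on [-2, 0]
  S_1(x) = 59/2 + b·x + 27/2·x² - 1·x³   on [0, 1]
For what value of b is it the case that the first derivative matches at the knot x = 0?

S_0'(x) = 4 + 3·(x + 2) + 6·(x + 2)², so S_0'(0) = 34. On the right, S_1'(0) = b, so b = 34.

34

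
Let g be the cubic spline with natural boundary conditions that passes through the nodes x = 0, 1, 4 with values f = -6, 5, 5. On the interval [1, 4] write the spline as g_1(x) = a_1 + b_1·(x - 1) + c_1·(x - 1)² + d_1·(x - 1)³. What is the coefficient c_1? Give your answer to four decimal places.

-4.1250

Let M_i = g''(x_i). Step sizes h_i = 1, 3; slopes of the chords Δ_i = (y_(i+1) - y_i)/h_i = 11, 0.
  1·M_0 + 8·M_1 + 3·M_2 = 6(Δ_1 - Δ_0) = -66
Natural end conditions: M_0 = M_2 = 0.
Hence M_0 = 0, M_1 = -33/4, M_2 = 0.
On [1, 4], with g_1(x) = a_1 + b_1·(x - 1) + c_1·(x - 1)² + d_1·(x - 1)³: c_1 = M_1/2 = -33/8, d_1 = (M_2 - M_1)/(6h_1) = 11/24, b_1 = Δ_1 - h_1(2M_1 + M_2)/6 = 33/4.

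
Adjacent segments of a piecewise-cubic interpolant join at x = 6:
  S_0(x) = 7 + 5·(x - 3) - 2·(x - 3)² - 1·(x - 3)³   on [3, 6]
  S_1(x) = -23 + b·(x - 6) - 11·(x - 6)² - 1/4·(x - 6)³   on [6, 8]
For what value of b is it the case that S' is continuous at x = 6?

S_0'(x) = 5 - 4·(x - 3) - 3·(x - 3)², so S_0'(6) = -34. On the right, S_1'(6) = b, so b = -34.

-34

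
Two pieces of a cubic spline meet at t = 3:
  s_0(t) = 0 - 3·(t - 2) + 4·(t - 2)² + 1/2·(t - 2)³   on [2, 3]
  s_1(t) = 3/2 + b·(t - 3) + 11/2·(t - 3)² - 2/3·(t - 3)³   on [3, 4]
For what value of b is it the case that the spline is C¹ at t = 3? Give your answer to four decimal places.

s_0'(t) = -3 + 8·(t - 2) + 3/2·(t - 2)², so s_0'(3) = 13/2. On the right, s_1'(3) = b, so b = 13/2.

6.5000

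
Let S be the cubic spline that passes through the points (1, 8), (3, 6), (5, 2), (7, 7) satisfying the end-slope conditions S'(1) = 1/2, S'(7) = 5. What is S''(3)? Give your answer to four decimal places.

Let M_i = S''(x_i). Step sizes h_i = 2, 2, 2; slopes of the chords Δ_i = (y_(i+1) - y_i)/h_i = -1, -2, 5/2.
  2·M_0 + 8·M_1 + 2·M_2 = 6(Δ_1 - Δ_0) = -6
  2·M_1 + 8·M_2 + 2·M_3 = 6(Δ_2 - Δ_1) = 27
Clamped end conditions give two more equations: 2h_0·M_0 + h_0·M_1 = 6(Δ_0 - S'(1)) = -9 and h_2·M_2 + 2h_2·M_3 = 6(S'(7) - Δ_2) = 15.
Forward elimination and back-substitution give M_0 = -17/10, M_1 = -11/10, M_2 = 31/10, M_3 = 11/5.

-1.1000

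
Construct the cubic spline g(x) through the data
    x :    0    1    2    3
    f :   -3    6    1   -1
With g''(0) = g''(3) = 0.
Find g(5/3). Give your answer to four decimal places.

Write M_i for g''(x_i). With h_i = 1, 1, 1 and divided differences Δ_i = 9, -5, -2, the continuity of g' gives the tridiagonal system
  1·M_0 + 4·M_1 + 1·M_2 = 6(Δ_1 - Δ_0) = -84
  1·M_1 + 4·M_2 + 1·M_3 = 6(Δ_2 - Δ_1) = 18
Natural end conditions: M_0 = M_3 = 0.
Forward elimination and back-substitution give M_0 = 0, M_1 = -118/5, M_2 = 52/5, M_3 = 0.
On [1, 2], g(x) = 6 + 17/15·(x - 1) - 59/5·(x - 1)² + 17/3·(x - 1)³.
With (x - 1) = 2/3: g(5/3) = 1292/405.

3.1901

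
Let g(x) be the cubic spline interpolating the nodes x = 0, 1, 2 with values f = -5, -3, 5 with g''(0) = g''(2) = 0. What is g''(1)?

9

Let σ_i = g''(x_i). Step sizes h_i = 1, 1; slopes of the chords Δ_i = (y_(i+1) - y_i)/h_i = 2, 8.
  1·σ_0 + 4·σ_1 + 1·σ_2 = 6(Δ_1 - Δ_0) = 36
Natural end conditions: σ_0 = σ_2 = 0.
Forward elimination and back-substitution give σ_0 = 0, σ_1 = 9, σ_2 = 0.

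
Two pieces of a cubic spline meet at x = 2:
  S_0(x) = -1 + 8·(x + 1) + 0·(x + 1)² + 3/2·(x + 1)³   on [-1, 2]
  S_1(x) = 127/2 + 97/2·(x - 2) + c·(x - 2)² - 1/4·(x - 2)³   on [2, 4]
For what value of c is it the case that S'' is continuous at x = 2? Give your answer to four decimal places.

13.5000

S_0''(x) = 0 + 9·(x + 1), so S_0''(2) = 27. On the right, S_1''(2) = 2c, so c = 27/2.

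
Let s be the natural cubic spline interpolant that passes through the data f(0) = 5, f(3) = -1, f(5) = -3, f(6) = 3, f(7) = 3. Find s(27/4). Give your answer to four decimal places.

3.4425

Put M_i = s'' at the i-th knot. Here h = (3, 2, 1, 1) and Δ = (-2, -1, 6, 0), so the interior equations h_(i-1)·M_(i-1) + 2(h_(i-1)+h_i)·M_i + h_i·M_(i+1) = 6(Δ_i − Δ_(i-1)) read
  3·M_0 + 10·M_1 + 2·M_2 = 6(Δ_1 - Δ_0) = 6
  2·M_1 + 6·M_2 + 1·M_3 = 6(Δ_2 - Δ_1) = 42
  1·M_2 + 4·M_3 + 1·M_4 = 6(Δ_3 - Δ_2) = -36
Natural end conditions: M_0 = M_4 = 0.
Hence M_0 = 0, M_1 = -135/107, M_2 = 996/107, M_3 = -1212/107, M_4 = 0.
On [6, 7], s(x) = 3 + 404/107·(x - 6) - 606/107·(x - 6)² + 202/107·(x - 6)³.
With (x - 6) = 3/4: s(27/4) = 11787/3424.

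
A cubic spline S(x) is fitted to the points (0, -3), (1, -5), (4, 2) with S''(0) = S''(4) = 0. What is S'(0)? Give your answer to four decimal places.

-2.5417

Let m_i = S''(x_i). Step sizes h_i = 1, 3; slopes of the chords Δ_i = (y_(i+1) - y_i)/h_i = -2, 7/3.
  1·m_0 + 8·m_1 + 3·m_2 = 6(Δ_1 - Δ_0) = 26
Natural end conditions: m_0 = m_2 = 0.
Forward elimination and back-substitution give m_0 = 0, m_1 = 13/4, m_2 = 0.
On [0, 1], S'(x) = b_0 + 2c_0·x + 3d_0·x² with b_0 = Δ_0 - h_0(2m_0 + m_1)/6 = -61/24, c_0 = m_0/2 = 0, d_0 = (m_1 - m_0)/(6h_0) = 13/24. So S'(0) = -61/24.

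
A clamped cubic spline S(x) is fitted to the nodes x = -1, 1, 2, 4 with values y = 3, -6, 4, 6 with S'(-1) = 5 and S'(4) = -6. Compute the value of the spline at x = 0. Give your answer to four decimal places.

Let σ_i = S''(x_i). Step sizes h_i = 2, 1, 2; slopes of the chords Δ_i = (y_(i+1) - y_i)/h_i = -9/2, 10, 1.
  2·σ_0 + 6·σ_1 + 1·σ_2 = 6(Δ_1 - Δ_0) = 87
  1·σ_1 + 6·σ_2 + 2·σ_3 = 6(Δ_2 - Δ_1) = -54
Clamped end conditions give two more equations: 2h_0·σ_0 + h_0·σ_1 = 6(Δ_0 - S'(-1)) = -57 and h_2·σ_2 + 2h_2·σ_3 = 6(S'(4) - Δ_2) = -42.
Forward elimination and back-substitution give σ_0 = -863/32, σ_1 = 407/16, σ_2 = -187/16, σ_3 = -149/32.
On [-1, 1], S(x) = 3 + 5·(x + 1) - 863/64·(x + 1)² + 559/128·(x + 1)³.
With (x + 1) = 1: S(0) = -143/128.

-1.1172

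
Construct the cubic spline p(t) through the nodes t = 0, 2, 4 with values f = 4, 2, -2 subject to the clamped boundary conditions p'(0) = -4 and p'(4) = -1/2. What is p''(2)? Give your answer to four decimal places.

-3.2500

With M_i denoting the second derivative at x_i, h_i = 2, 2, and Δ_i = (y_(i+1) − y_i)/h_i = -1, -2:
  2·M_0 + 8·M_1 + 2·M_2 = 6(Δ_1 - Δ_0) = -6
Clamped end conditions give two more equations: 2h_0·M_0 + h_0·M_1 = 6(Δ_0 - p'(0)) = 18 and h_1·M_1 + 2h_1·M_2 = 6(p'(4) - Δ_1) = 9.
Hence M_0 = 49/8, M_1 = -13/4, M_2 = 31/8.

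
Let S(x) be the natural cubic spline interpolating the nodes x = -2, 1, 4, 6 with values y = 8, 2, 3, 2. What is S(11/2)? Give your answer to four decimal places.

2.3936

Let m_i = S''(x_i). Step sizes h_i = 3, 3, 2; slopes of the chords Δ_i = (y_(i+1) - y_i)/h_i = -2, 1/3, -1/2.
  3·m_0 + 12·m_1 + 3·m_2 = 6(Δ_1 - Δ_0) = 14
  3·m_1 + 10·m_2 + 2·m_3 = 6(Δ_2 - Δ_1) = -5
Natural end conditions: m_0 = m_3 = 0.
Hence m_0 = 0, m_1 = 155/111, m_2 = -34/37, m_3 = 0.
On [4, 6], S(x) = 3 + 25/222·(x - 4) - 17/37·(x - 4)² + 17/222·(x - 4)³.
With (x - 4) = 3/2: S(11/2) = 1417/592.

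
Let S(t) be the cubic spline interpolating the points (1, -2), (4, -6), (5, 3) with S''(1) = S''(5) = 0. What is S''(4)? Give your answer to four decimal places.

7.7500

Let σ_i = S''(x_i). Step sizes h_i = 3, 1; slopes of the chords Δ_i = (y_(i+1) - y_i)/h_i = -4/3, 9.
  3·σ_0 + 8·σ_1 + 1·σ_2 = 6(Δ_1 - Δ_0) = 62
Natural end conditions: σ_0 = σ_2 = 0.
Solving: σ_0 = 0, σ_1 = 31/4, σ_2 = 0.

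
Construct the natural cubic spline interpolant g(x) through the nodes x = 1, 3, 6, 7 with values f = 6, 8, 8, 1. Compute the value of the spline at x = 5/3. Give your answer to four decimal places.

6.4497

With M_i denoting the second derivative at x_i, h_i = 2, 3, 1, and Δ_i = (y_(i+1) − y_i)/h_i = 1, 0, -7:
  2·M_0 + 10·M_1 + 3·M_2 = 6(Δ_1 - Δ_0) = -6
  3·M_1 + 8·M_2 + 1·M_3 = 6(Δ_2 - Δ_1) = -42
Natural end conditions: M_0 = M_3 = 0.
Forward elimination and back-substitution give M_0 = 0, M_1 = 78/71, M_2 = -402/71, M_3 = 0.
On [1, 3], g(x) = 6 + 45/71·(x - 1) + 0·(x - 1)² + 13/142·(x - 1)³.
With (x - 1) = 2/3: g(5/3) = 12364/1917.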